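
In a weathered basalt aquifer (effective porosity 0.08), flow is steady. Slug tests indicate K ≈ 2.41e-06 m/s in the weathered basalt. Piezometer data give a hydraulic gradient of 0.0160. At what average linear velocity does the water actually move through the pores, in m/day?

0.0416

Convert K: 2.41e-06 m/s × 86400 = 0.2082 m/day.
Hydraulic gradient i = 0.0160.
Darcy flux q = K · i = 0.2082 × 0.01600 = 0.003332 m/day.
Seepage velocity v = q / n_e = 0.003332 / 0.08 = 0.04164 m/day.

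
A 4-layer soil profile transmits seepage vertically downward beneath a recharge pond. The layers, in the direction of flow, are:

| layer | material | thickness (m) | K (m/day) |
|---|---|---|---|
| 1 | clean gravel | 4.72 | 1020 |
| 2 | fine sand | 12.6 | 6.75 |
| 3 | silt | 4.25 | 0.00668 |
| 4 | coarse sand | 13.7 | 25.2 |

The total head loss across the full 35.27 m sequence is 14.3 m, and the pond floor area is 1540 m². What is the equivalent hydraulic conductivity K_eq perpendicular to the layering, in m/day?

Flow is perpendicular to layering, so the layers act in series and the equivalent K is the thickness-weighted harmonic mean.
Total thickness L = 4.72 + 12.6 + 4.25 + 13.7 = 35.27 m.
Σ(b_i/K_i) = 4.72/1020 + 12.6/6.75 + 4.25/0.00668 + 13.7/25.2 = 638.6 d.
K_eq = L / Σ(b_i/K_i) = 35.27 / 638.6 = 0.05523 m/day.

0.0552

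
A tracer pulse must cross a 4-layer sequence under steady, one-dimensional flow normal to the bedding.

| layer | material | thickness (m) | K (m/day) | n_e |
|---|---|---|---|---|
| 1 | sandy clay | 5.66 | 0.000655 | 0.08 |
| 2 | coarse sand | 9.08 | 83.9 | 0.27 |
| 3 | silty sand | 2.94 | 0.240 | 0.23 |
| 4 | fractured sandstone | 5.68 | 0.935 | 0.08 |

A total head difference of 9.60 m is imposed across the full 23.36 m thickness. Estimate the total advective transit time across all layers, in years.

9.97

With flow normal to the layers, continuity requires the same specific discharge q through every layer.
Σ(b_i/K_i) = 5.66/0.000655 + 9.08/83.9 + 2.94/0.240 + 5.68/0.935 = 8660 d.
q = Δh / Σ(b_i/K_i) = 9.60 / 8660 = 0.001109 m/day.
In each layer the seepage velocity is v_i = q/n_i, so the layer transit time is t_i = b_i·n_i / q:
  layer 1 (sandy clay): t_1 = 5.66 × 0.08 / 0.001109 = 408.4 d
  layer 2 (coarse sand): t_2 = 9.08 × 0.27 / 0.001109 = 2211 d
  layer 3 (silty sand): t_3 = 2.94 × 0.23 / 0.001109 = 610.0 d
  layer 4 (fractured sandstone): t_4 = 5.68 × 0.08 / 0.001109 = 409.9 d
Total t = Σ t_i = 3640 days = 9.965 years.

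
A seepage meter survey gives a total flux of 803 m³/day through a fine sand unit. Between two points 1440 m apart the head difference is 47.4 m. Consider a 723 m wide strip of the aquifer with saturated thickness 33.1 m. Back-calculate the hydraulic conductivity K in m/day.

1.02

Cross-sectional area A = 723 × 33.1 = 23931 m².
Hydraulic gradient i = Δh / L = 47.4 / 1440 = 0.03292.
From Q = K·A·i, K = Q / (A·i) = 803 / (23931 × 0.03292) = 1.019 m/day.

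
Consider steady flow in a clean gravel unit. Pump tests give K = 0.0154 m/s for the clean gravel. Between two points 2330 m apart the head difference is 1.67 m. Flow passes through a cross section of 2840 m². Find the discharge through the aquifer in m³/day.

Convert K: 0.0154 m/s × 86400 = 1331 m/day.
Hydraulic gradient i = Δh / L = 1.67 / 2330 = 0.0007167.
Darcy's law: Q = K · A · i = 1331 × 2840 × 0.0007167 = 2708 m³/day.

2710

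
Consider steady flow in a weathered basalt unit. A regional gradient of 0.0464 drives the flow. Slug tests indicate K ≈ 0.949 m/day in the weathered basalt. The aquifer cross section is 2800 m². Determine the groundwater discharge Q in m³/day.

Hydraulic gradient i = 0.0464.
Darcy's law: Q = K · A · i = 0.9490 × 2800 × 0.04640 = 123.3 m³/day.

123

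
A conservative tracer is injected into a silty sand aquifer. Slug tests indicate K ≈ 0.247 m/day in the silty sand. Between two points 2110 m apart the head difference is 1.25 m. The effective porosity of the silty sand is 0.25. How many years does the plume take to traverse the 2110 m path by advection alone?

9870

Hydraulic gradient i = Δh / L = 1.25 / 2110 = 0.0005924.
Darcy flux q = K · i = 0.2470 × 0.0005924 = 0.0001463 m/day.
Seepage velocity v = q / n_e = 0.0001463 / 0.25 = 0.0005853 m/day.
Travel time t = L / v = 2110 / 0.0005853 = 3.605e+06 days = 9870 years.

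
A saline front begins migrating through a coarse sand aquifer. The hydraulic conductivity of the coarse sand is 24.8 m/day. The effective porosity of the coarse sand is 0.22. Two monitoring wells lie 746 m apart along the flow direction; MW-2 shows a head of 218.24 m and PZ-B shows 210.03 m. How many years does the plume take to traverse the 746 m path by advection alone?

Hydraulic gradient i = (218.24 − 210.03) / 746 = 8.21 / 746 = 0.01101.
Darcy flux q = K · i = 24.80 × 0.01101 = 0.2729 m/day.
Seepage velocity v = q / n_e = 0.2729 / 0.22 = 1.241 m/day.
Travel time t = L / v = 746 / 1.241 = 601.3 days = 1.646 years.

1.65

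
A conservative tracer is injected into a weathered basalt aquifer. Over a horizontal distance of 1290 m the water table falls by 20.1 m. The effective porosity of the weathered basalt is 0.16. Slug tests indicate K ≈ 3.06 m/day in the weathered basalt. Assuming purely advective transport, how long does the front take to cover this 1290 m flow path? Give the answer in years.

11.9

Hydraulic gradient i = Δh / L = 20.1 / 1290 = 0.01558.
Darcy flux q = K · i = 3.060 × 0.01558 = 0.04768 m/day.
Seepage velocity v = q / n_e = 0.04768 / 0.16 = 0.2980 m/day.
Travel time t = L / v = 1290 / 0.2980 = 4329 days = 11.85 years.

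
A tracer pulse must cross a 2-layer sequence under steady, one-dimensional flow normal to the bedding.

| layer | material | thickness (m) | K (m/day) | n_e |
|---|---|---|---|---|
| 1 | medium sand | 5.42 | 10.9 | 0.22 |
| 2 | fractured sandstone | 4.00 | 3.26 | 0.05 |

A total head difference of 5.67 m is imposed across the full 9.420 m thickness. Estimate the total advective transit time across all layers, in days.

0.423

With flow normal to the layers, continuity requires the same specific discharge q through every layer.
Σ(b_i/K_i) = 5.42/10.9 + 4.00/3.26 = 1.724 d.
q = Δh / Σ(b_i/K_i) = 5.67 / 1.724 = 3.288 m/day.
In each layer the seepage velocity is v_i = q/n_i, so the layer transit time is t_i = b_i·n_i / q:
  layer 1 (medium sand): t_1 = 5.42 × 0.22 / 3.288 = 0.3626 d
  layer 2 (fractured sandstone): t_2 = 4.00 × 0.05 / 3.288 = 0.06082 d
Total t = Σ t_i = 0.4234 days.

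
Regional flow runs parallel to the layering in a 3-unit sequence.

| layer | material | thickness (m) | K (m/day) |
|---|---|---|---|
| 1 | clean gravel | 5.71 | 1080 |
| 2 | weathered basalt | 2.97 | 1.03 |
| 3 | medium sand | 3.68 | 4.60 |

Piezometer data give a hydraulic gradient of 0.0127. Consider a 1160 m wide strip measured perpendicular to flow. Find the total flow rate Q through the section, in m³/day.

91100

Flow is parallel to layering, so each bed carries its own Darcy discharge and the transmissivities add.
Σ(K_i·b_i) = 1080×5.71 + 1.03×2.97 + 4.60×3.68 = 6187 m²/day.
Hydraulic gradient i = 0.0127.
Q = Σ(K_i·b_i) · W · i = 6187 × 1160 × 0.01270 = 91144 m³/day.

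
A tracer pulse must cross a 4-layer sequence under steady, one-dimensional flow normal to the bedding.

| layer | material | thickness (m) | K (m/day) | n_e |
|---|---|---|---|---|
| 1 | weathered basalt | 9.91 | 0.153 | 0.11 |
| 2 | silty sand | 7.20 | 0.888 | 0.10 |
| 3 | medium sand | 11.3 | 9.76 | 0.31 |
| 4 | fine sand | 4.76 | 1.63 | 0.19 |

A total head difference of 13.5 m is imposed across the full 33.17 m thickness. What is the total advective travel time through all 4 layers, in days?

35.4

With flow normal to the layers, continuity requires the same specific discharge q through every layer.
Σ(b_i/K_i) = 9.91/0.153 + 7.20/0.888 + 11.3/9.76 + 4.76/1.63 = 76.96 d.
q = Δh / Σ(b_i/K_i) = 13.5 / 76.96 = 0.1754 m/day.
In each layer the seepage velocity is v_i = q/n_i, so the layer transit time is t_i = b_i·n_i / q:
  layer 1 (weathered basalt): t_1 = 9.91 × 0.11 / 0.1754 = 6.214 d
  layer 2 (silty sand): t_2 = 7.20 × 0.10 / 0.1754 = 4.104 d
  layer 3 (medium sand): t_3 = 11.3 × 0.31 / 0.1754 = 19.97 d
  layer 4 (fine sand): t_4 = 4.76 × 0.19 / 0.1754 = 5.156 d
Total t = Σ t_i = 35.44 days.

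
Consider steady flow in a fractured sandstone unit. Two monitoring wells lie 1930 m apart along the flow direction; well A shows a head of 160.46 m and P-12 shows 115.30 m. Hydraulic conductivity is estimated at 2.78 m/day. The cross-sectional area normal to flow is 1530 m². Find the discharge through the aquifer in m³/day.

Hydraulic gradient i = (160.46 − 115.30) / 1930 = 45.16 / 1930 = 0.02340.
Darcy's law: Q = K · A · i = 2.780 × 1530 × 0.02340 = 99.53 m³/day.

99.5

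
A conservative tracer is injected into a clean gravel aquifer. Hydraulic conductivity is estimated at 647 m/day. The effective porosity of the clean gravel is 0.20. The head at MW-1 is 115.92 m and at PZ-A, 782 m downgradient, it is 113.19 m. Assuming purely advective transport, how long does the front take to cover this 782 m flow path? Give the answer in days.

Hydraulic gradient i = (115.92 − 113.19) / 782 = 2.73 / 782 = 0.003491.
Darcy flux q = K · i = 647.0 × 0.003491 = 2.259 m/day.
Seepage velocity v = q / n_e = 2.259 / 0.20 = 11.29 m/day.
Travel time t = L / v = 782 / 11.29 = 69.24 days.

69.2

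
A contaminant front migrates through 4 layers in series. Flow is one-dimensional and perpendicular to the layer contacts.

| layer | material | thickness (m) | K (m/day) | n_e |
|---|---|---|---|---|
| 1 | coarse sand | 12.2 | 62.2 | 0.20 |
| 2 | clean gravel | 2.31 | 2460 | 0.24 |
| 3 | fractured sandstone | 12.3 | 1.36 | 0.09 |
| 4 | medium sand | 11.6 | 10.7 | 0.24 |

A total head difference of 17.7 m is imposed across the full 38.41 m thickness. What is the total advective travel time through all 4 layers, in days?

4.02

With flow normal to the layers, continuity requires the same specific discharge q through every layer.
Σ(b_i/K_i) = 12.2/62.2 + 2.31/2460 + 12.3/1.36 + 11.6/10.7 = 10.33 d.
q = Δh / Σ(b_i/K_i) = 17.7 / 10.33 = 1.714 m/day.
In each layer the seepage velocity is v_i = q/n_i, so the layer transit time is t_i = b_i·n_i / q:
  layer 1 (coarse sand): t_1 = 12.2 × 0.20 / 1.714 = 1.423 d
  layer 2 (clean gravel): t_2 = 2.31 × 0.24 / 1.714 = 0.3234 d
  layer 3 (fractured sandstone): t_3 = 12.3 × 0.09 / 1.714 = 0.6458 d
  layer 4 (medium sand): t_4 = 11.6 × 0.24 / 1.714 = 1.624 d
Total t = Σ t_i = 4.017 days.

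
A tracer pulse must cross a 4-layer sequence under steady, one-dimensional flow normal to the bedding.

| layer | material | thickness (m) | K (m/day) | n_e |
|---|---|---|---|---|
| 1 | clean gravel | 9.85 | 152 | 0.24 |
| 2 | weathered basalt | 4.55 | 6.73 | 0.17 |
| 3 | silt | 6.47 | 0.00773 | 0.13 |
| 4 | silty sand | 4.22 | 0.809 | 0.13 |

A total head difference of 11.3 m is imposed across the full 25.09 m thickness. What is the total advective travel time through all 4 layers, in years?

0.925

With flow normal to the layers, continuity requires the same specific discharge q through every layer.
Σ(b_i/K_i) = 9.85/152 + 4.55/6.73 + 6.47/0.00773 + 4.22/0.809 = 843.0 d.
q = Δh / Σ(b_i/K_i) = 11.3 / 843.0 = 0.01341 m/day.
In each layer the seepage velocity is v_i = q/n_i, so the layer transit time is t_i = b_i·n_i / q:
  layer 1 (clean gravel): t_1 = 9.85 × 0.24 / 0.01341 = 176.3 d
  layer 2 (weathered basalt): t_2 = 4.55 × 0.17 / 0.01341 = 57.70 d
  layer 3 (silt): t_3 = 6.47 × 0.13 / 0.01341 = 62.74 d
  layer 4 (silty sand): t_4 = 4.22 × 0.13 / 0.01341 = 40.92 d
Total t = Σ t_i = 337.7 days = 0.9246 years.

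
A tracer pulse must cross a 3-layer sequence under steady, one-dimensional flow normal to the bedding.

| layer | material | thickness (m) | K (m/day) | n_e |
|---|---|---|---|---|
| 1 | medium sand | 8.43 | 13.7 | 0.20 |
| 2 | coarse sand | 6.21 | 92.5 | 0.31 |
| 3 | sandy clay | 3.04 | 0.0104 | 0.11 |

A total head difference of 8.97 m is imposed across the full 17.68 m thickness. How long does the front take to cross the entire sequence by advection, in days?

With flow normal to the layers, continuity requires the same specific discharge q through every layer.
Σ(b_i/K_i) = 8.43/13.7 + 6.21/92.5 + 3.04/0.0104 = 293.0 d.
q = Δh / Σ(b_i/K_i) = 8.97 / 293.0 = 0.03062 m/day.
In each layer the seepage velocity is v_i = q/n_i, so the layer transit time is t_i = b_i·n_i / q:
  layer 1 (medium sand): t_1 = 8.43 × 0.20 / 0.03062 = 55.07 d
  layer 2 (coarse sand): t_2 = 6.21 × 0.31 / 0.03062 = 62.88 d
  layer 3 (sandy clay): t_3 = 3.04 × 0.11 / 0.03062 = 10.92 d
Total t = Σ t_i = 128.9 days.

129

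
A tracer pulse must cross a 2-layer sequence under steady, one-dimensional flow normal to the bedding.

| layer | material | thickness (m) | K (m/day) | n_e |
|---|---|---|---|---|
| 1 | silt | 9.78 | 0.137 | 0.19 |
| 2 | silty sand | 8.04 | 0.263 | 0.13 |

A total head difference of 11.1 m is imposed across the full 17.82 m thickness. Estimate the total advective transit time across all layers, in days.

With flow normal to the layers, continuity requires the same specific discharge q through every layer.
Σ(b_i/K_i) = 9.78/0.137 + 8.04/0.263 = 102.0 d.
q = Δh / Σ(b_i/K_i) = 11.1 / 102.0 = 0.1089 m/day.
In each layer the seepage velocity is v_i = q/n_i, so the layer transit time is t_i = b_i·n_i / q:
  layer 1 (silt): t_1 = 9.78 × 0.19 / 0.1089 = 17.07 d
  layer 2 (silty sand): t_2 = 8.04 × 0.13 / 0.1089 = 9.601 d
Total t = Σ t_i = 26.67 days.

26.7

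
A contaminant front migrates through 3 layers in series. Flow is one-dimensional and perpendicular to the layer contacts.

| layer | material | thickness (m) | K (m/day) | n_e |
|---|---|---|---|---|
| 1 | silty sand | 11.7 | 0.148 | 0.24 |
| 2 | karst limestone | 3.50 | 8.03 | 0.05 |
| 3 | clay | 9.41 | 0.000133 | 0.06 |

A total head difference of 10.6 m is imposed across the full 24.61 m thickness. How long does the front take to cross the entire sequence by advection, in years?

With flow normal to the layers, continuity requires the same specific discharge q through every layer.
Σ(b_i/K_i) = 11.7/0.148 + 3.50/8.03 + 9.41/0.000133 = 70831 d.
q = Δh / Σ(b_i/K_i) = 10.6 / 70831 = 0.0001497 m/day.
In each layer the seepage velocity is v_i = q/n_i, so the layer transit time is t_i = b_i·n_i / q:
  layer 1 (silty sand): t_1 = 11.7 × 0.24 / 0.0001497 = 18764 d
  layer 2 (karst limestone): t_2 = 3.50 × 0.05 / 0.0001497 = 1169 d
  layer 3 (clay): t_3 = 9.41 × 0.06 / 0.0001497 = 3773 d
Total t = Σ t_i = 23706 days = 64.90 years.

64.9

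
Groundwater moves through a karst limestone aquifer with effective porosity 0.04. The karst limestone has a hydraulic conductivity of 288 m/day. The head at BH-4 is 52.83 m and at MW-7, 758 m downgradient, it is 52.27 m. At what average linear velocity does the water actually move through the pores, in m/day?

Hydraulic gradient i = (52.83 − 52.27) / 758 = 0.56 / 758 = 0.0007388.
Darcy flux q = K · i = 288.0 × 0.0007388 = 0.2128 m/day.
Seepage velocity v = q / n_e = 0.2128 / 0.04 = 5.319 m/day.

5.32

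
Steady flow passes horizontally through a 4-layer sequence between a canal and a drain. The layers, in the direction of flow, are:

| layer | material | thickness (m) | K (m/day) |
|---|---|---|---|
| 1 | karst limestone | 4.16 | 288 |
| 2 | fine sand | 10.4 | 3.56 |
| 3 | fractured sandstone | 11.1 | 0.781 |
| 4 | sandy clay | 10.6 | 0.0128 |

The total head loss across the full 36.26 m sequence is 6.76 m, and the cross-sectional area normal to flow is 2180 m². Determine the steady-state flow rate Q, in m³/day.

Flow is perpendicular to layering, so the layers act in series and the equivalent K is the thickness-weighted harmonic mean.
Total thickness L = 4.16 + 10.4 + 11.1 + 10.6 = 36.26 m.
Σ(b_i/K_i) = 4.16/288 + 10.4/3.56 + 11.1/0.781 + 10.6/0.0128 = 845.3 d.
K_eq = L / Σ(b_i/K_i) = 36.26 / 845.3 = 0.04290 m/day.
Q = K_eq · A · (Δh/L) = 0.04290 × 2180 × (6.76/36.26) = 17.43 m³/day.

17.4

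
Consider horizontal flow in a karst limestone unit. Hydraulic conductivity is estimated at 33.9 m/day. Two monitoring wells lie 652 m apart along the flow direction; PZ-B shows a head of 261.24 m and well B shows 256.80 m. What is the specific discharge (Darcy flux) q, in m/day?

0.231

Hydraulic gradient i = (261.24 − 256.80) / 652 = 4.44 / 652 = 0.006810.
Specific discharge q = K · i = 33.90 × 0.006810 = 0.2309 m/day.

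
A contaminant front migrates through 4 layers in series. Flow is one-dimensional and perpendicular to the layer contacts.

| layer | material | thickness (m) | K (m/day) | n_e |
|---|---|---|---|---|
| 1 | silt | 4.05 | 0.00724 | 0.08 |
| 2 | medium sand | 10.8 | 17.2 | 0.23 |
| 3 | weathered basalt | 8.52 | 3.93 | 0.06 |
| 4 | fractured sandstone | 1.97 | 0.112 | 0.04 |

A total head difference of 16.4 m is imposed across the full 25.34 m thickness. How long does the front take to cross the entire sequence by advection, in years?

With flow normal to the layers, continuity requires the same specific discharge q through every layer.
Σ(b_i/K_i) = 4.05/0.00724 + 10.8/17.2 + 8.52/3.93 + 1.97/0.112 = 579.8 d.
q = Δh / Σ(b_i/K_i) = 16.4 / 579.8 = 0.02829 m/day.
In each layer the seepage velocity is v_i = q/n_i, so the layer transit time is t_i = b_i·n_i / q:
  layer 1 (silt): t_1 = 4.05 × 0.08 / 0.02829 = 11.45 d
  layer 2 (medium sand): t_2 = 10.8 × 0.23 / 0.02829 = 87.82 d
  layer 3 (weathered basalt): t_3 = 8.52 × 0.06 / 0.02829 = 18.07 d
  layer 4 (fractured sandstone): t_4 = 1.97 × 0.04 / 0.02829 = 2.786 d
Total t = Σ t_i = 120.1 days = 0.3289 years.

0.329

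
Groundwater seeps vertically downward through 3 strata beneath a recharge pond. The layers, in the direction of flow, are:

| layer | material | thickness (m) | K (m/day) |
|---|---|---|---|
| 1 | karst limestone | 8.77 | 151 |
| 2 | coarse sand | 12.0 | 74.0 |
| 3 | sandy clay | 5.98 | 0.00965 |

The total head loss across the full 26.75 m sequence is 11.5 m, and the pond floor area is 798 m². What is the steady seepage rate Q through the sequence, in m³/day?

Flow is perpendicular to layering, so the layers act in series and the equivalent K is the thickness-weighted harmonic mean.
Total thickness L = 8.77 + 12.0 + 5.98 = 26.75 m.
Σ(b_i/K_i) = 8.77/151 + 12.0/74.0 + 5.98/0.00965 = 619.9 d.
K_eq = L / Σ(b_i/K_i) = 26.75 / 619.9 = 0.04315 m/day.
Q = K_eq · A · (Δh/L) = 0.04315 × 798 × (11.5/26.75) = 14.80 m³/day.

14.8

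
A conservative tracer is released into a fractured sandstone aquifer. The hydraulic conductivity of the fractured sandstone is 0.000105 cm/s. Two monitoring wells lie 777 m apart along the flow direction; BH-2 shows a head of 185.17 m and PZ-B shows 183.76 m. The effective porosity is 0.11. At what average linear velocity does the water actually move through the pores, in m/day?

0.00150

Convert K: 0.000105 cm/s × 864 = 0.09072 m/day.
Hydraulic gradient i = (185.17 − 183.76) / 777 = 1.41 / 777 = 0.001815.
Darcy flux q = K · i = 0.09072 × 0.001815 = 0.0001646 m/day.
Seepage velocity v = q / n_e = 0.0001646 / 0.11 = 0.001497 m/day.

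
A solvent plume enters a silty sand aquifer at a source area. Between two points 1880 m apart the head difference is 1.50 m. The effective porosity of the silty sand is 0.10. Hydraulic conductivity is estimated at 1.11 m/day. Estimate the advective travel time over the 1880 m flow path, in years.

Hydraulic gradient i = Δh / L = 1.50 / 1880 = 0.0007979.
Darcy flux q = K · i = 1.110 × 0.0007979 = 0.0008856 m/day.
Seepage velocity v = q / n_e = 0.0008856 / 0.10 = 0.008856 m/day.
Travel time t = L / v = 1880 / 0.008856 = 2.123e+05 days = 581.2 years.

581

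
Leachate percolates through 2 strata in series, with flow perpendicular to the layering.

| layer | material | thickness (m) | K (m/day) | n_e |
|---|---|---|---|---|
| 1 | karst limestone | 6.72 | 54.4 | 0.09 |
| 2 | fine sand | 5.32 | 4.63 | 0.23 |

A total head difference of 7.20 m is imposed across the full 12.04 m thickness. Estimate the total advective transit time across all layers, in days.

With flow normal to the layers, continuity requires the same specific discharge q through every layer.
Σ(b_i/K_i) = 6.72/54.4 + 5.32/4.63 = 1.273 d.
q = Δh / Σ(b_i/K_i) = 7.20 / 1.273 = 5.658 m/day.
In each layer the seepage velocity is v_i = q/n_i, so the layer transit time is t_i = b_i·n_i / q:
  layer 1 (karst limestone): t_1 = 6.72 × 0.09 / 5.658 = 0.1069 d
  layer 2 (fine sand): t_2 = 5.32 × 0.23 / 5.658 = 0.2163 d
Total t = Σ t_i = 0.3232 days.

0.323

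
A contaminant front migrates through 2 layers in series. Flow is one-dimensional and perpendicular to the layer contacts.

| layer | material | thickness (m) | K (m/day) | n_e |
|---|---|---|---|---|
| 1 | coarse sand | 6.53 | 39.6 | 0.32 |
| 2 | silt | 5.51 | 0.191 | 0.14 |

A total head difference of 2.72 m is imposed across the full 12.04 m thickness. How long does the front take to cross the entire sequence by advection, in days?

30.5

With flow normal to the layers, continuity requires the same specific discharge q through every layer.
Σ(b_i/K_i) = 6.53/39.6 + 5.51/0.191 = 29.01 d.
q = Δh / Σ(b_i/K_i) = 2.72 / 29.01 = 0.09375 m/day.
In each layer the seepage velocity is v_i = q/n_i, so the layer transit time is t_i = b_i·n_i / q:
  layer 1 (coarse sand): t_1 = 6.53 × 0.32 / 0.09375 = 22.29 d
  layer 2 (silt): t_2 = 5.51 × 0.14 / 0.09375 = 8.228 d
Total t = Σ t_i = 30.52 days.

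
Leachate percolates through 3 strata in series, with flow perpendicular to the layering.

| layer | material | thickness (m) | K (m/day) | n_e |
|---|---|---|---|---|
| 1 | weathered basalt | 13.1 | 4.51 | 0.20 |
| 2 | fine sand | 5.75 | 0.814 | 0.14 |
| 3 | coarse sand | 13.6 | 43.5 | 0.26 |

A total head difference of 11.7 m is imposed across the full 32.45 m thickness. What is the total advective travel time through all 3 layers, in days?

With flow normal to the layers, continuity requires the same specific discharge q through every layer.
Σ(b_i/K_i) = 13.1/4.51 + 5.75/0.814 + 13.6/43.5 = 10.28 d.
q = Δh / Σ(b_i/K_i) = 11.7 / 10.28 = 1.138 m/day.
In each layer the seepage velocity is v_i = q/n_i, so the layer transit time is t_i = b_i·n_i / q:
  layer 1 (weathered basalt): t_1 = 13.1 × 0.20 / 1.138 = 2.302 d
  layer 2 (fine sand): t_2 = 5.75 × 0.14 / 1.138 = 0.7074 d
  layer 3 (coarse sand): t_3 = 13.6 × 0.26 / 1.138 = 3.107 d
Total t = Σ t_i = 6.117 days.

6.12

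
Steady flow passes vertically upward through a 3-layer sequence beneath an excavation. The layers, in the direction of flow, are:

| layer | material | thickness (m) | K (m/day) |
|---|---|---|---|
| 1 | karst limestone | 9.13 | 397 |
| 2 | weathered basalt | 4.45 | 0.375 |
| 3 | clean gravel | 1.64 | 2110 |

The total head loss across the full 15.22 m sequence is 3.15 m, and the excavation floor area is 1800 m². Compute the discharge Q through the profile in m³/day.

477

Flow is perpendicular to layering, so the layers act in series and the equivalent K is the thickness-weighted harmonic mean.
Total thickness L = 9.13 + 4.45 + 1.64 = 15.22 m.
Σ(b_i/K_i) = 9.13/397 + 4.45/0.375 + 1.64/2110 = 11.89 d.
K_eq = L / Σ(b_i/K_i) = 15.22 / 11.89 = 1.280 m/day.
Q = K_eq · A · (Δh/L) = 1.280 × 1800 × (3.15/15.22) = 476.9 m³/day.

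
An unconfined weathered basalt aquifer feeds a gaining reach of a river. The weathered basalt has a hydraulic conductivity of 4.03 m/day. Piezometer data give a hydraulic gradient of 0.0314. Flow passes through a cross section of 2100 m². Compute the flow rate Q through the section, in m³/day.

Hydraulic gradient i = 0.0314.
Darcy's law: Q = K · A · i = 4.030 × 2100 × 0.03140 = 265.7 m³/day.

266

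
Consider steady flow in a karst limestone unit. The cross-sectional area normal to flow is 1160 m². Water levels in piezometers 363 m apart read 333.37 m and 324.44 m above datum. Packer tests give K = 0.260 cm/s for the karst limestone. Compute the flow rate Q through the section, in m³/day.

Convert K: 0.260 cm/s × 864 = 224.6 m/day.
Hydraulic gradient i = (333.37 − 324.44) / 363 = 8.93 / 363 = 0.02460.
Darcy's law: Q = K · A · i = 224.6 × 1160 × 0.02460 = 6410 m³/day.

6410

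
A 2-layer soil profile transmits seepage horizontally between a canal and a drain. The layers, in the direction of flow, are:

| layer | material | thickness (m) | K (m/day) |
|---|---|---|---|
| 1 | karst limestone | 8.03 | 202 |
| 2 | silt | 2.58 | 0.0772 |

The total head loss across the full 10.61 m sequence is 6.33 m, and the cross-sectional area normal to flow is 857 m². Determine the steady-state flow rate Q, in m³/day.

162

Flow is perpendicular to layering, so the layers act in series and the equivalent K is the thickness-weighted harmonic mean.
Total thickness L = 8.03 + 2.58 = 10.61 m.
Σ(b_i/K_i) = 8.03/202 + 2.58/0.0772 = 33.46 d.
K_eq = L / Σ(b_i/K_i) = 10.61 / 33.46 = 0.3171 m/day.
Q = K_eq · A · (Δh/L) = 0.3171 × 857 × (6.33/10.61) = 162.1 m³/day.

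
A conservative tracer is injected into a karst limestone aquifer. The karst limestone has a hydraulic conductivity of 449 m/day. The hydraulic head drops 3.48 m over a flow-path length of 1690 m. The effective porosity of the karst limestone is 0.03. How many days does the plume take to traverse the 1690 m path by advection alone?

54.8

Hydraulic gradient i = Δh / L = 3.48 / 1690 = 0.002059.
Darcy flux q = K · i = 449.0 × 0.002059 = 0.9246 m/day.
Seepage velocity v = q / n_e = 0.9246 / 0.03 = 30.82 m/day.
Travel time t = L / v = 1690 / 30.82 = 54.84 days.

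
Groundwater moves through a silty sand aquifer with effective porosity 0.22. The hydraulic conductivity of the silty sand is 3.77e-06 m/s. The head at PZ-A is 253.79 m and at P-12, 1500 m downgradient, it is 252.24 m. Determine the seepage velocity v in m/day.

0.00153

Convert K: 3.77e-06 m/s × 86400 = 0.3257 m/day.
Hydraulic gradient i = (253.79 − 252.24) / 1500 = 1.55 / 1500 = 0.001033.
Darcy flux q = K · i = 0.3257 × 0.001033 = 0.0003366 m/day.
Seepage velocity v = q / n_e = 0.0003366 / 0.22 = 0.001530 m/day.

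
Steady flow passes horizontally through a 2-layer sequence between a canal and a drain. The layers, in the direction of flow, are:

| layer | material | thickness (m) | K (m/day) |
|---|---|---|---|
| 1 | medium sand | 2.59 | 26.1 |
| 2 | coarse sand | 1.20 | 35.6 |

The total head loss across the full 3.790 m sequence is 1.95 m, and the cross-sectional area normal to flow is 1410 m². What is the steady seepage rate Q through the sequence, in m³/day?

Flow is perpendicular to layering, so the layers act in series and the equivalent K is the thickness-weighted harmonic mean.
Total thickness L = 2.59 + 1.20 = 3.790 m.
Σ(b_i/K_i) = 2.59/26.1 + 1.20/35.6 = 0.1329 d.
K_eq = L / Σ(b_i/K_i) = 3.790 / 0.1329 = 28.51 m/day.
Q = K_eq · A · (Δh/L) = 28.51 × 1410 × (1.95/3.790) = 20682 m³/day.

20700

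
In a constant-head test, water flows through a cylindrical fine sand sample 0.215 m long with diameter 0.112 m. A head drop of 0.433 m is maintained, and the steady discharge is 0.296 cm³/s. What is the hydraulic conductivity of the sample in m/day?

Cross-sectional area A = π·(d/2)² = π × (0.112/2)² = 0.009852 m².
Convert discharge: 0.296 cm³/s = 2.960e-07 m³/s.
Darcy's law rearranged: K = Q·L / (A·Δh) = 2.960e-07 × 0.215 / (0.009852 × 0.433) = 1.492e-05 m/s = 1.289 m/day.

1.29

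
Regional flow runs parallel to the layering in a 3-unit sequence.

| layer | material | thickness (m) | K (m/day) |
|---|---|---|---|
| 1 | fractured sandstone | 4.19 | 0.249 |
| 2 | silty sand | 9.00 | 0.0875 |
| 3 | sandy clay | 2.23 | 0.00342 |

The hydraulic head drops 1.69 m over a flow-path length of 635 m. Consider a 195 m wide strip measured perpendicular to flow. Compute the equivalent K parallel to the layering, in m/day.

Flow is parallel to layering, so each bed carries its own Darcy discharge and the transmissivities add.
Σ(K_i·b_i) = 0.249×4.19 + 0.0875×9.00 + 0.00342×2.23 = 1.838 m²/day.
Total thickness b = 15.42 m, so K_eq = Σ(K_i·b_i)/b = 0.1192 m/day.

0.119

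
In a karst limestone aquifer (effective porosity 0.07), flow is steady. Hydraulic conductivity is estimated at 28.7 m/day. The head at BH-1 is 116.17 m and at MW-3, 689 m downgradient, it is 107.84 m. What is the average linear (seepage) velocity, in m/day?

4.96

Hydraulic gradient i = (116.17 − 107.84) / 689 = 8.33 / 689 = 0.01209.
Darcy flux q = K · i = 28.70 × 0.01209 = 0.3470 m/day.
Seepage velocity v = q / n_e = 0.3470 / 0.07 = 4.957 m/day.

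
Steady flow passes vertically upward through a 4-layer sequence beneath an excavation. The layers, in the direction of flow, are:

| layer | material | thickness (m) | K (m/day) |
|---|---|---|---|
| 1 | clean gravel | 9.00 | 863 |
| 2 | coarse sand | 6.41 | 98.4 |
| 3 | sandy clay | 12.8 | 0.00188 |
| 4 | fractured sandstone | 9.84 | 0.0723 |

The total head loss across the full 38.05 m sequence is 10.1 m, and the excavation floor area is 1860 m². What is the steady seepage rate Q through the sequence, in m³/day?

Flow is perpendicular to layering, so the layers act in series and the equivalent K is the thickness-weighted harmonic mean.
Total thickness L = 9.00 + 6.41 + 12.8 + 9.84 = 38.05 m.
Σ(b_i/K_i) = 9.00/863 + 6.41/98.4 + 12.8/0.00188 + 9.84/0.0723 = 6945 d.
K_eq = L / Σ(b_i/K_i) = 38.05 / 6945 = 0.005479 m/day.
Q = K_eq · A · (Δh/L) = 0.005479 × 1860 × (10.1/38.05) = 2.705 m³/day.

2.71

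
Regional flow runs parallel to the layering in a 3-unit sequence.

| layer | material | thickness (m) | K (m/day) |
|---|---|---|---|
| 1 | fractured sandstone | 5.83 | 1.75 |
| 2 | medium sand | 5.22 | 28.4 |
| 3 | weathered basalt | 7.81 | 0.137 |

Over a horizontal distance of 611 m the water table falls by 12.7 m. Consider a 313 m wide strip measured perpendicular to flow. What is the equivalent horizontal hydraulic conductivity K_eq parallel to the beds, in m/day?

Flow is parallel to layering, so each bed carries its own Darcy discharge and the transmissivities add.
Σ(K_i·b_i) = 1.75×5.83 + 28.4×5.22 + 0.137×7.81 = 159.5 m²/day.
Total thickness b = 18.86 m, so K_eq = Σ(K_i·b_i)/b = 8.458 m/day.

8.46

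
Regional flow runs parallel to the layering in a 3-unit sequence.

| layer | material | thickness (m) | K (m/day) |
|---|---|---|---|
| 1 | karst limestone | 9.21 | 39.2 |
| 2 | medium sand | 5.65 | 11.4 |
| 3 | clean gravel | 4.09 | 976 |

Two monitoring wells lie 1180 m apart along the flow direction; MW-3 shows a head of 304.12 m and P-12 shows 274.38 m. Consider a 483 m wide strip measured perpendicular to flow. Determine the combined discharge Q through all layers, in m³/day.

53800

Flow is parallel to layering, so each bed carries its own Darcy discharge and the transmissivities add.
Σ(K_i·b_i) = 39.2×9.21 + 11.4×5.65 + 976×4.09 = 4417 m²/day.
Hydraulic gradient i = (304.12 − 274.38) / 1180 = 29.74 / 1180 = 0.02520.
Q = Σ(K_i·b_i) · W · i = 4417 × 483 × 0.02520 = 53773 m³/day.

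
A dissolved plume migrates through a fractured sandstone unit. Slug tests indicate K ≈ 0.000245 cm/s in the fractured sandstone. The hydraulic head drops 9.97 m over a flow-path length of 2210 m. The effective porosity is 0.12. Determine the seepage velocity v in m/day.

Convert K: 0.000245 cm/s × 864 = 0.2117 m/day.
Hydraulic gradient i = Δh / L = 9.97 / 2210 = 0.004511.
Darcy flux q = K · i = 0.2117 × 0.004511 = 0.0009550 m/day.
Seepage velocity v = q / n_e = 0.0009550 / 0.12 = 0.007958 m/day.

0.00796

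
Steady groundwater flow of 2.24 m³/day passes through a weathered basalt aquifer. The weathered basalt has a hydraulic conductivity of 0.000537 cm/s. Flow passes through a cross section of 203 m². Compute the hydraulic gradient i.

Convert K: 0.000537 cm/s × 864 = 0.4640 m/day.
From Q = K·A·i, i = Q / (K·A) = 2.24 / (0.4640 × 203.0) = 0.02378.

0.0238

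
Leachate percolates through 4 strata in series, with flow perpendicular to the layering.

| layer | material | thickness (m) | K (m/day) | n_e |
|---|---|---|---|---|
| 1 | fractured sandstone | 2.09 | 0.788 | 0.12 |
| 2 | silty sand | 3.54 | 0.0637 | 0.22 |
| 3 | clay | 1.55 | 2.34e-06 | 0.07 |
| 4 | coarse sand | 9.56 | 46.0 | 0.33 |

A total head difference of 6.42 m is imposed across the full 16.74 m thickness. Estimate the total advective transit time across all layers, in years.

With flow normal to the layers, continuity requires the same specific discharge q through every layer.
Σ(b_i/K_i) = 2.09/0.788 + 3.54/0.0637 + 1.55/2.34e-06 + 9.56/46.0 = 6.625e+05 d.
q = Δh / Σ(b_i/K_i) = 6.42 / 6.625e+05 = 9.691e-06 m/day.
In each layer the seepage velocity is v_i = q/n_i, so the layer transit time is t_i = b_i·n_i / q:
  layer 1 (fractured sandstone): t_1 = 2.09 × 0.12 / 9.691e-06 = 25879 d
  layer 2 (silty sand): t_2 = 3.54 × 0.22 / 9.691e-06 = 80361 d
  layer 3 (clay): t_3 = 1.55 × 0.07 / 9.691e-06 = 11196 d
  layer 4 (coarse sand): t_4 = 9.56 × 0.33 / 9.691e-06 = 3.255e+05 d
Total t = Σ t_i = 4.430e+05 days = 1213 years.

1210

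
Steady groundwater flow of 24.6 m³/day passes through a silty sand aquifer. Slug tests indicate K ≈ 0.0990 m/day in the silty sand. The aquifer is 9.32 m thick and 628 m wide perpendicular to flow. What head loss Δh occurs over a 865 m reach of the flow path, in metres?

36.7

Cross-sectional area A = 628 × 9.32 = 5853 m².
From Q = K·A·i, i = Q / (K·A) = 24.6 / (0.09900 × 5853) = 0.04245.
Head loss Δh = i · L = 0.04245 × 865 = 36.72 m.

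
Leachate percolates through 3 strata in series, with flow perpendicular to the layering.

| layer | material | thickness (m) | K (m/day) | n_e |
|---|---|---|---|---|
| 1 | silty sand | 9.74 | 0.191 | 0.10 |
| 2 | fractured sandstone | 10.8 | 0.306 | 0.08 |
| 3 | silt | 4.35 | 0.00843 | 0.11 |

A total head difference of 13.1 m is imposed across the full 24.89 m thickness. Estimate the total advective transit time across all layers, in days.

107

With flow normal to the layers, continuity requires the same specific discharge q through every layer.
Σ(b_i/K_i) = 9.74/0.191 + 10.8/0.306 + 4.35/0.00843 = 602.3 d.
q = Δh / Σ(b_i/K_i) = 13.1 / 602.3 = 0.02175 m/day.
In each layer the seepage velocity is v_i = q/n_i, so the layer transit time is t_i = b_i·n_i / q:
  layer 1 (silty sand): t_1 = 9.74 × 0.10 / 0.02175 = 44.78 d
  layer 2 (fractured sandstone): t_2 = 10.8 × 0.08 / 0.02175 = 39.72 d
  layer 3 (silt): t_3 = 4.35 × 0.11 / 0.02175 = 22.00 d
Total t = Σ t_i = 106.5 days.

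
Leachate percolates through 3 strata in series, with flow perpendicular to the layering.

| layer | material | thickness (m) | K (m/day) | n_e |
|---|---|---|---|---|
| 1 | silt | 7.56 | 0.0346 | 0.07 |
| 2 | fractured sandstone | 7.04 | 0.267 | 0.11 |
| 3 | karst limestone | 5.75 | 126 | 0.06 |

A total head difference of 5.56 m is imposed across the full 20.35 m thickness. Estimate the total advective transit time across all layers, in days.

With flow normal to the layers, continuity requires the same specific discharge q through every layer.
Σ(b_i/K_i) = 7.56/0.0346 + 7.04/0.267 + 5.75/126 = 244.9 d.
q = Δh / Σ(b_i/K_i) = 5.56 / 244.9 = 0.02270 m/day.
In each layer the seepage velocity is v_i = q/n_i, so the layer transit time is t_i = b_i·n_i / q:
  layer 1 (silt): t_1 = 7.56 × 0.07 / 0.02270 = 23.31 d
  layer 2 (fractured sandstone): t_2 = 7.04 × 0.11 / 0.02270 = 34.11 d
  layer 3 (karst limestone): t_3 = 5.75 × 0.06 / 0.02270 = 15.20 d
Total t = Σ t_i = 72.62 days.

72.6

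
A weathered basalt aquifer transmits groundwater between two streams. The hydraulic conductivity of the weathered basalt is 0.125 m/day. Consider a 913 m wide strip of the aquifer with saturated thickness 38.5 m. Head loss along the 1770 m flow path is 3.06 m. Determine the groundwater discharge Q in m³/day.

Cross-sectional area A = 913 × 38.5 = 35150 m².
Hydraulic gradient i = Δh / L = 3.06 / 1770 = 0.001729.
Darcy's law: Q = K · A · i = 0.1250 × 35150 × 0.001729 = 7.596 m³/day.

7.60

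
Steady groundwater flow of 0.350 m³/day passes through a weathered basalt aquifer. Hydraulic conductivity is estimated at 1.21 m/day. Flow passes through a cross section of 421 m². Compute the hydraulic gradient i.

From Q = K·A·i, i = Q / (K·A) = 0.350 / (1.210 × 421.0) = 0.0006871.

0.000687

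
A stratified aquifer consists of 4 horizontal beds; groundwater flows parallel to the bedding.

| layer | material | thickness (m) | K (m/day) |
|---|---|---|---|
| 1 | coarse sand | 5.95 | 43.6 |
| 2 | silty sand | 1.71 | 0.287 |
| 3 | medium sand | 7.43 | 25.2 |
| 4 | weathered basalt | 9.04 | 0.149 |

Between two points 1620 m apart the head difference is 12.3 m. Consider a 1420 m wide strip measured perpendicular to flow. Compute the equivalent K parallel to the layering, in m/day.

Flow is parallel to layering, so each bed carries its own Darcy discharge and the transmissivities add.
Σ(K_i·b_i) = 43.6×5.95 + 0.287×1.71 + 25.2×7.43 + 0.149×9.04 = 448.5 m²/day.
Total thickness b = 24.13 m, so K_eq = Σ(K_i·b_i)/b = 18.59 m/day.

18.6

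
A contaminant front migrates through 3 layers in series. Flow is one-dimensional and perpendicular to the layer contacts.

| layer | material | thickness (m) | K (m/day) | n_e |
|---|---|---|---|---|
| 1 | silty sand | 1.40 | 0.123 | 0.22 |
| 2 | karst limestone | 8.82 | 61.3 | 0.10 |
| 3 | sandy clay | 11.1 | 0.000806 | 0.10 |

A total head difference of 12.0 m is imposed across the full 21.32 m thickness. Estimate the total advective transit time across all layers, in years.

7.23

With flow normal to the layers, continuity requires the same specific discharge q through every layer.
Σ(b_i/K_i) = 1.40/0.123 + 8.82/61.3 + 11.1/0.000806 = 13783 d.
q = Δh / Σ(b_i/K_i) = 12.0 / 13783 = 0.0008706 m/day.
In each layer the seepage velocity is v_i = q/n_i, so the layer transit time is t_i = b_i·n_i / q:
  layer 1 (silty sand): t_1 = 1.40 × 0.22 / 0.0008706 = 353.8 d
  layer 2 (karst limestone): t_2 = 8.82 × 0.10 / 0.0008706 = 1013 d
  layer 3 (sandy clay): t_3 = 11.1 × 0.10 / 0.0008706 = 1275 d
Total t = Σ t_i = 2642 days = 7.233 years.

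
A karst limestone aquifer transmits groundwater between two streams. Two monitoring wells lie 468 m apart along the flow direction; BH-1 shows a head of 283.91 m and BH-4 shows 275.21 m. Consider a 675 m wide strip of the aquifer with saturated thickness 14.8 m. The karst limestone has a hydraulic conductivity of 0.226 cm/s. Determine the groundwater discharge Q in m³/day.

36300

Convert K: 0.226 cm/s × 864 = 195.3 m/day.
Cross-sectional area A = 675 × 14.8 = 9990 m².
Hydraulic gradient i = (283.91 − 275.21) / 468 = 8.7 / 468 = 0.01859.
Darcy's law: Q = K · A · i = 195.3 × 9990 × 0.01859 = 36263 m³/day.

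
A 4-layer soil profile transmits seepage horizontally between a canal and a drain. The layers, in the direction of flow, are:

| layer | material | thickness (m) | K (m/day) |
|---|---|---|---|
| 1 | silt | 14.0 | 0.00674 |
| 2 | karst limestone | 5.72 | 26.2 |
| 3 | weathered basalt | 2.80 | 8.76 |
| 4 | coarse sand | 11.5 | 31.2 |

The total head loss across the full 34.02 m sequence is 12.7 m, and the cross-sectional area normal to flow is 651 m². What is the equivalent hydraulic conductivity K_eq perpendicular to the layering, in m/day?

0.0164

Flow is perpendicular to layering, so the layers act in series and the equivalent K is the thickness-weighted harmonic mean.
Total thickness L = 14.0 + 5.72 + 2.80 + 11.5 = 34.02 m.
Σ(b_i/K_i) = 14.0/0.00674 + 5.72/26.2 + 2.80/8.76 + 11.5/31.2 = 2078 d.
K_eq = L / Σ(b_i/K_i) = 34.02 / 2078 = 0.01637 m/day.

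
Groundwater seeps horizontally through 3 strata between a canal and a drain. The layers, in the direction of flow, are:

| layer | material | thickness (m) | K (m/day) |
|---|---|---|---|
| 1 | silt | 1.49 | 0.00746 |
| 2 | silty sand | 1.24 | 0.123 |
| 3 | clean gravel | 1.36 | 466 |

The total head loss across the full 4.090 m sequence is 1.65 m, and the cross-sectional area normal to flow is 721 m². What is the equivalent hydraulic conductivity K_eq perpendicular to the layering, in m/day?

Flow is perpendicular to layering, so the layers act in series and the equivalent K is the thickness-weighted harmonic mean.
Total thickness L = 1.49 + 1.24 + 1.36 = 4.090 m.
Σ(b_i/K_i) = 1.49/0.00746 + 1.24/0.123 + 1.36/466 = 209.8 d.
K_eq = L / Σ(b_i/K_i) = 4.090 / 209.8 = 0.01949 m/day.

0.0195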